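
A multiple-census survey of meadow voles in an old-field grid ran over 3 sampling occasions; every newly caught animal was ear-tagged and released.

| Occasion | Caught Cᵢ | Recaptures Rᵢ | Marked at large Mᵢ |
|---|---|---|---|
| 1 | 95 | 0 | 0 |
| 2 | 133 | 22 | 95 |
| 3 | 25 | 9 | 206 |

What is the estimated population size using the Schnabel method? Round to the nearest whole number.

N ≈ 574

Σ MᵢCᵢ = 0·95 + 95·133 + 206·25 = 0 + 12635 + 5150 = 17785
Σ Rᵢ = 0 + 22 + 9 = 31
N̂ = 17785 / 31 ≈ 573.7 → 574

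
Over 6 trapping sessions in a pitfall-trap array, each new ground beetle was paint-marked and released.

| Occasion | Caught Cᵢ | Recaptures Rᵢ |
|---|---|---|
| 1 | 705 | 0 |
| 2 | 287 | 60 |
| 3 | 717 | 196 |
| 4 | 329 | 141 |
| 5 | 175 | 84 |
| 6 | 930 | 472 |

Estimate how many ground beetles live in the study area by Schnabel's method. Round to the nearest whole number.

Marked at large before each occasion: Mᵢ = Σⱼ<ᵢ (Cⱼ − Rⱼ) → M1=0, M2=705, M3=932, M4=1453, M5=1641, M6=1732
Σ MᵢCᵢ = 0·705 + 705·287 + 932·717 + 1453·329 + 1641·175 + 1732·930 = 0 + 202335 + 668244 + 478037 + 287175 + 1610760 = 3246551
Σ Rᵢ = 0 + 60 + 196 + 141 + 84 + 472 = 953
N̂ = 3246551 / 953 ≈ 3406.7 → 3407

N ≈ 3407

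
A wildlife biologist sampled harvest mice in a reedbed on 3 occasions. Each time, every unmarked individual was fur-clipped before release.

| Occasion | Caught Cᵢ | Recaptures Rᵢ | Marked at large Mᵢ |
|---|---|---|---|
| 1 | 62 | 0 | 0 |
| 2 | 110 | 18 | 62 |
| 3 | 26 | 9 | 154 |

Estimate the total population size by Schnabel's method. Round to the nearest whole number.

Σ MᵢCᵢ = 0·62 + 62·110 + 154·26 = 0 + 6820 + 4004 = 10824
Σ Rᵢ = 0 + 18 + 9 = 27
N̂ = 10824 / 27 ≈ 400.9 → 401

N ≈ 401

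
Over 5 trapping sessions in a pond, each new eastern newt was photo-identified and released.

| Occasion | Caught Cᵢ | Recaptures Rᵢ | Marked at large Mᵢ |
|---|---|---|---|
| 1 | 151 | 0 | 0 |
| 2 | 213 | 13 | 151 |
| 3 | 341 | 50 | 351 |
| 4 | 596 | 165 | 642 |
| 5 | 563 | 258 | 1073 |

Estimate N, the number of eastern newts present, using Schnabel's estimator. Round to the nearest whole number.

Σ MᵢCᵢ = 0·151 + 151·213 + 351·341 + 642·596 + 1073·563 = 0 + 32163 + 119691 + 382632 + 604099 = 1138585
Σ Rᵢ = 0 + 13 + 50 + 165 + 258 = 486
N̂ = 1138585 / 486 ≈ 2342.8 → 2343

N ≈ 2343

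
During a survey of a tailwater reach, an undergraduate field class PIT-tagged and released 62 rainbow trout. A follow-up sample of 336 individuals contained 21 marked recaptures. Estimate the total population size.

The marked fraction in the recapture sample should equal the marked fraction in the population: 21/336 = 62/N.
N = (62 × 336) / 21 = 20832 / 21 = 992

N = 992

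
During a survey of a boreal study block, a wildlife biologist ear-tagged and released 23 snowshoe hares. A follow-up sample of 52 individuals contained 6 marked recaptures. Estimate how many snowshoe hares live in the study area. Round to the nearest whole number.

N ≈ 199

N = (23 × 52) / 6 = 1196 / 6 ≈ 199.3 → 199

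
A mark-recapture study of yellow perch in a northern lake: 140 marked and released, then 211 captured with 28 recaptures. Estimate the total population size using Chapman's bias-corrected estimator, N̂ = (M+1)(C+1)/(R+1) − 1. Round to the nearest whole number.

N̂ = (140+1)(211+1)/(28+1) − 1 = 141·212/29 − 1
= 29892/29 − 1 ≈ 1030.8 − 1 ≈ 1029.8 → 1030

N ≈ 1030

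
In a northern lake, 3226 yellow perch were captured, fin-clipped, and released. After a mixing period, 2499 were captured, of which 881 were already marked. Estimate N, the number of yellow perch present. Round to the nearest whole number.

N ≈ 9151

If marked individuals mix randomly, R/C ≈ M/N, giving N ≈ M·C/R.
N = (3226 × 2499) / 881 = 8061774 / 881 ≈ 9150.7 → 9151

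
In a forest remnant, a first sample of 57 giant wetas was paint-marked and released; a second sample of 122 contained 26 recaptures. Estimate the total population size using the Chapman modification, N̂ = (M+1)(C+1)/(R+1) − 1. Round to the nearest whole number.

N̂ = (57+1)(122+1)/(26+1) − 1 = 58·123/27 − 1
= 7134/27 − 1 ≈ 264.2 − 1 ≈ 263.2 → 263

N ≈ 263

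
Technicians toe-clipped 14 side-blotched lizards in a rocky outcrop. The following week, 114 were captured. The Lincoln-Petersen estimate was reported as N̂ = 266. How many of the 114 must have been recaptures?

From N = M·C/R: R = M·C / N = 14·114 / 266 = 1596 / 266 = 6.

R = 6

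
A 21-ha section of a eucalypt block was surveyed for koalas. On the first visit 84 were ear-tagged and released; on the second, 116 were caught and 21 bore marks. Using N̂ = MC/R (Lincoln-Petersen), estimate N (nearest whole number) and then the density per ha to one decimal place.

N̂ = 84·116/21 = 9744/21 = 464
Density = N̂ / area = 464 / 21 ≈ 22.10 → 22.1 per ha

density ≈ 22.1 koalas per ha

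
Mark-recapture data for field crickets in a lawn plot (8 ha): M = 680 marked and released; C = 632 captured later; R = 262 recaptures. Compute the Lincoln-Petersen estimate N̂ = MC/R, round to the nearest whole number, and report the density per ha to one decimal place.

N̂ = 680·632/262 = 429760/262 ≈ 1640.3 → 1640
Density = N̂ / area = 1640 / 8 = 205.0 per ha

density ≈ 205.0 field crickets per ha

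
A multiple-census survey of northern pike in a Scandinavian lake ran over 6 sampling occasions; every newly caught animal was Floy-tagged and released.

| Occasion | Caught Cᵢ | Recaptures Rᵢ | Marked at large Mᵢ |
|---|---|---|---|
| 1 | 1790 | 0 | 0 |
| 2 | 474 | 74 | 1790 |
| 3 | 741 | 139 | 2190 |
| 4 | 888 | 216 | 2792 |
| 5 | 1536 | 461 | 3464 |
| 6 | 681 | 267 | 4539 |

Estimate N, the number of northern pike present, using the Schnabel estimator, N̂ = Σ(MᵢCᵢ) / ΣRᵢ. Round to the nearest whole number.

Σ MᵢCᵢ = 0·1790 + 1790·474 + 2190·741 + 2792·888 + 3464·1536 + 4539·681 = 0 + 848460 + 1622790 + 2479296 + 5320704 + 3091059 = 13362309
Σ Rᵢ = 0 + 74 + 139 + 216 + 461 + 267 = 1157
N̂ = 13362309 / 1157 ≈ 11549.1 → 11549

N ≈ 11,549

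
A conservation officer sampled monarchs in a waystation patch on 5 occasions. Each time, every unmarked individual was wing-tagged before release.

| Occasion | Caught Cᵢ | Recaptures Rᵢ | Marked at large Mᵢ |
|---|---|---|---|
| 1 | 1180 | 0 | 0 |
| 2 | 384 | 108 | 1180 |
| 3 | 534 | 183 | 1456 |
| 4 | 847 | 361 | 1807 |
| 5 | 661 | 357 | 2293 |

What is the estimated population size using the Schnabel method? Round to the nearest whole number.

N ≈ 4239

Σ MᵢCᵢ = 0·1180 + 1180·384 + 1456·534 + 1807·847 + 2293·661 = 0 + 453120 + 777504 + 1530529 + 1515673 = 4276826
Σ Rᵢ = 0 + 108 + 183 + 361 + 357 = 1009
N̂ = 4276826 / 1009 ≈ 4238.7 → 4239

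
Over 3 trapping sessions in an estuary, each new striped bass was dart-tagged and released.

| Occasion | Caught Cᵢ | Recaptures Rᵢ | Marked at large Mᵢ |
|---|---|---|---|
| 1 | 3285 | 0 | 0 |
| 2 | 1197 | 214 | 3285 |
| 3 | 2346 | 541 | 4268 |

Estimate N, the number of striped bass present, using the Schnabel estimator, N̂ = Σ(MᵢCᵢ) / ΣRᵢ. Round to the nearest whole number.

N ≈ 18,470

Σ MᵢCᵢ = 0·3285 + 3285·1197 + 4268·2346 = 0 + 3932145 + 10012728 = 13944873
Σ Rᵢ = 0 + 214 + 541 = 755
N̂ = 13944873 / 755 ≈ 18470.0 → 18470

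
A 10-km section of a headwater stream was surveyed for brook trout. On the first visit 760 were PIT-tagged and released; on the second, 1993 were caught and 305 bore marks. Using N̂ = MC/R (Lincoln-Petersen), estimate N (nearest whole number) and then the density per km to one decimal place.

N̂ = 760·1993/305 = 1514680/305 ≈ 4966.2 → 4966
Density = N̂ / area = 4966 / 10 ≈ 496.60 → 496.6 per km

density ≈ 496.6 brook trout per km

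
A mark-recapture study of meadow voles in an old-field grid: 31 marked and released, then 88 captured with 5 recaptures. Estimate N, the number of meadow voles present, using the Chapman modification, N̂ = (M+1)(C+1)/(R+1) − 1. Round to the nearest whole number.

N ≈ 474

N̂ = (31+1)(88+1)/(5+1) − 1 = 32·89/6 − 1
= 2848/6 − 1 ≈ 474.7 − 1 ≈ 473.7 → 474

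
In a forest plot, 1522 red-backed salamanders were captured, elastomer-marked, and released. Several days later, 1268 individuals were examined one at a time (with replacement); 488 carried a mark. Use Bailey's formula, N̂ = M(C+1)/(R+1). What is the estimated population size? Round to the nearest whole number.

N ≈ 3950

N̂ = 1522·(1268+1)/(488+1) = 1522·1269/489 = 1931418/489 ≈ 3949.7 → 3950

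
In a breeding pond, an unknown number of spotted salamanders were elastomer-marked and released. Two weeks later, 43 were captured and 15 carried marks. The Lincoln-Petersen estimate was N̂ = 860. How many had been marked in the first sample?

M = 300

From N = M·C/R: M = N·R / C = 860·15 / 43 = 12900 / 43 = 300.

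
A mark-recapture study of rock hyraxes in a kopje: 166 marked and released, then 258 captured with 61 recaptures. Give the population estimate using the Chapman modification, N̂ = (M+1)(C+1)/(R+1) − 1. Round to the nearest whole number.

N ≈ 697

N̂ = (166+1)(258+1)/(61+1) − 1 = 167·259/62 − 1
= 43253/62 − 1 ≈ 697.6 − 1 ≈ 696.6 → 697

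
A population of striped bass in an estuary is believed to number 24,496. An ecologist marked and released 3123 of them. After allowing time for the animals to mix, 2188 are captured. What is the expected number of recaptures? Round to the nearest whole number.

Expected recaptures E[R] = M·C / N.
E[R] = 3123 × 2188 / 24496 = 6833124 / 24496 ≈ 278.9 → 279

expected recaptures ≈ 279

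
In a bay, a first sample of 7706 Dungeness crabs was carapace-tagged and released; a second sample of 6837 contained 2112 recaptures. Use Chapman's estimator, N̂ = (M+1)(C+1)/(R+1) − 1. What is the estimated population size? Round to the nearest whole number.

N̂ = (7706+1)(6837+1)/(2112+1) − 1 = 7707·6838/2113 − 1
= 52700466/2113 − 1 ≈ 24941.1 − 1 ≈ 24940.1 → 24940

N ≈ 24,940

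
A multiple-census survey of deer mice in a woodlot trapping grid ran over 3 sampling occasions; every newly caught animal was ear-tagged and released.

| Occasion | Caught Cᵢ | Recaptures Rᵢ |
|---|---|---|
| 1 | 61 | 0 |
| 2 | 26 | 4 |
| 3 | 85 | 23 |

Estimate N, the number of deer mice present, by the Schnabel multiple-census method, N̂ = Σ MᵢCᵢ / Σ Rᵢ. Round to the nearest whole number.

N ≈ 320

Marked at large before each occasion: Mᵢ = Σⱼ<ᵢ (Cⱼ − Rⱼ) → M1=0, M2=61, M3=83
Σ MᵢCᵢ = 0·61 + 61·26 + 83·85 = 0 + 1586 + 7055 = 8641
Σ Rᵢ = 0 + 4 + 23 = 27
N̂ = 8641 / 27 ≈ 320.0 → 320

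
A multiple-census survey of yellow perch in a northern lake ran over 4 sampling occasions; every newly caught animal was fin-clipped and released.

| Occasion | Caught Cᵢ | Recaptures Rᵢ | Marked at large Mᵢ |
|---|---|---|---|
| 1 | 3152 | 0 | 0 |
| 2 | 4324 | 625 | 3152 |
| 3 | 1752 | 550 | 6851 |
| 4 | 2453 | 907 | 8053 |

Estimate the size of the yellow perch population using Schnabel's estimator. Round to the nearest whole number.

Σ MᵢCᵢ = 0·3152 + 3152·4324 + 6851·1752 + 8053·2453 = 0 + 13629248 + 12002952 + 19754009 = 45386209
Σ Rᵢ = 0 + 625 + 550 + 907 = 2082
N̂ = 45386209 / 2082 ≈ 21799.3 → 21799

N ≈ 21,799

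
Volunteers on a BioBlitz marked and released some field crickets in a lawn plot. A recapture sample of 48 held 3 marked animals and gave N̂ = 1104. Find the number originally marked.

M = 69

From N = M·C/R: M = N·R / C = 1104·3 / 48 = 3312 / 48 = 69.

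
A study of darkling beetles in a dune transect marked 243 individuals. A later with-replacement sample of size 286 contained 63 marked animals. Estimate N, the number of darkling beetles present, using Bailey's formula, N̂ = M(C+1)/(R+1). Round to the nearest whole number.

N ≈ 1090

N̂ = 243·(286+1)/(63+1) = 243·287/64 = 69741/64 ≈ 1089.7 → 1090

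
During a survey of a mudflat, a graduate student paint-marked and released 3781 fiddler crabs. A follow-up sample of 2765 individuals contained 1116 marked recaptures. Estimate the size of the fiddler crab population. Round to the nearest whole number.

N ≈ 9368

N = (3781 × 2765) / 1116 = 10454465 / 1116 ≈ 9367.8 → 9368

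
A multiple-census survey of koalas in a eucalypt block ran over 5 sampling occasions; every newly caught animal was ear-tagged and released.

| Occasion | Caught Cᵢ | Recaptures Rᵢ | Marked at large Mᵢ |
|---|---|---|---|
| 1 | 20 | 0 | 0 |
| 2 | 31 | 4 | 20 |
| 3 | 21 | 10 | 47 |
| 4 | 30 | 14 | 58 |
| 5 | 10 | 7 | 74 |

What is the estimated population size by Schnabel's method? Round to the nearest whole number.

N ≈ 117

Σ MᵢCᵢ = 0·20 + 20·31 + 47·21 + 58·30 + 74·10 = 0 + 620 + 987 + 1740 + 740 = 4087
Σ Rᵢ = 0 + 4 + 10 + 14 + 7 = 35
N̂ = 4087 / 35 ≈ 116.8 → 117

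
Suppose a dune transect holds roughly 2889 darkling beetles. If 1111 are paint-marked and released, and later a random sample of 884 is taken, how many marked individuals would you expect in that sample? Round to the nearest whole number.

expected recaptures ≈ 340

Expected recaptures E[R] = M·C / N.
E[R] = 1111 × 884 / 2889 = 982124 / 2889 ≈ 340.0 → 340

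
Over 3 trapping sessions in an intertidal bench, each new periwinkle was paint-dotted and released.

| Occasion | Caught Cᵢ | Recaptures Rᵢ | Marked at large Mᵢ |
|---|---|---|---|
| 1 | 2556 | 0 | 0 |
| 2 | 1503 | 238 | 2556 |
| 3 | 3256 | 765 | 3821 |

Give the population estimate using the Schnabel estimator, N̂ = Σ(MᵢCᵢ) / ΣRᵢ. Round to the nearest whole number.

Σ MᵢCᵢ = 0·2556 + 2556·1503 + 3821·3256 = 0 + 3841668 + 12441176 = 16282844
Σ Rᵢ = 0 + 238 + 765 = 1003
N̂ = 16282844 / 1003 ≈ 16234.1 → 16234

N ≈ 16,234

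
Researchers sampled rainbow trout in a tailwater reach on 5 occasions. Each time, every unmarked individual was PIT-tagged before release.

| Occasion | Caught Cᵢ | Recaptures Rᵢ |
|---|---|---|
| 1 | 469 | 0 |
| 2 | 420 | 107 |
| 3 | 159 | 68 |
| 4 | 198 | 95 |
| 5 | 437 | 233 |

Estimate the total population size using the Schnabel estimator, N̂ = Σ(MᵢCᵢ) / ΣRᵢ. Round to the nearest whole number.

Marked at large before each occasion: Mᵢ = Σⱼ<ᵢ (Cⱼ − Rⱼ) → M1=0, M2=469, M3=782, M4=873, M5=976
Σ MᵢCᵢ = 0·469 + 469·420 + 782·159 + 873·198 + 976·437 = 0 + 196980 + 124338 + 172854 + 426512 = 920684
Σ Rᵢ = 0 + 107 + 68 + 95 + 233 = 503
N̂ = 920684 / 503 ≈ 1830.4 → 1830

N ≈ 1830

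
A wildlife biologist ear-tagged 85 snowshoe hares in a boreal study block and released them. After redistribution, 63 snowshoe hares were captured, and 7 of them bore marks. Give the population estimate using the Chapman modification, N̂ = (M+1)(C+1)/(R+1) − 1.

N̂ = (85+1)(63+1)/(7+1) − 1 = 86·64/8 − 1
= 5504/8 − 1 = 688 − 1 = 687

N = 687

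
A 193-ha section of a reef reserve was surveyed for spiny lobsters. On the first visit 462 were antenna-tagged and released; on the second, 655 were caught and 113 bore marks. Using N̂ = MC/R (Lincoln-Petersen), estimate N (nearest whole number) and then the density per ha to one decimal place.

density ≈ 13.9 spiny lobsters per ha

N̂ = 462·655/113 = 302610/113 ≈ 2678.0 → 2678
Density = N̂ / area = 2678 / 193 ≈ 13.88 → 13.9 per ha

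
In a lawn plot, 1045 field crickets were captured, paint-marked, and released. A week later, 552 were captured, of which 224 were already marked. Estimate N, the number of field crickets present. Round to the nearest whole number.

N ≈ 2575

N = (1045 × 552) / 224 = 576840 / 224 ≈ 2575.2 → 2575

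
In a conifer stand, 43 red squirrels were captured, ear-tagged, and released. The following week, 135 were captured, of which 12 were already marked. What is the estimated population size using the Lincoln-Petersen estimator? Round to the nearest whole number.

N ≈ 484

The marked fraction in the recapture sample should equal the marked fraction in the population: 12/135 = 43/N.
N = (43 × 135) / 12 = 5805 / 12 ≈ 483.8 → 484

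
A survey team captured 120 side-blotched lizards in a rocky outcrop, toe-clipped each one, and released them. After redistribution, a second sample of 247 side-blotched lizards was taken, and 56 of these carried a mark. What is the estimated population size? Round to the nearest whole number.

N ≈ 529

The marked fraction in the recapture sample should equal the marked fraction in the population: 56/247 = 120/N.
N = (120 × 247) / 56 = 29640 / 56 ≈ 529.3 → 529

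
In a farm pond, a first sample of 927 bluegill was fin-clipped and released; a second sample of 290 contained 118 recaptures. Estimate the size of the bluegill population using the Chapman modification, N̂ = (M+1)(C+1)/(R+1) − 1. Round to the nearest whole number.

N ≈ 2268

N̂ = (927+1)(290+1)/(118+1) − 1 = 928·291/119 − 1
= 270048/119 − 1 ≈ 2269.3 − 1 ≈ 2268.3 → 2268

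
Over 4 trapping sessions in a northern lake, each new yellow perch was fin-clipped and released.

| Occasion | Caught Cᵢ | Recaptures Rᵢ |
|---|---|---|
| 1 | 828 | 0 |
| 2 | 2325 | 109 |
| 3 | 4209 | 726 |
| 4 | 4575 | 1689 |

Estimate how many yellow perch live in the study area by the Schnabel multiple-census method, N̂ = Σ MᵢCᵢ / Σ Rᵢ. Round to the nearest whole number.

Marked at large before each occasion: Mᵢ = Σⱼ<ᵢ (Cⱼ − Rⱼ) → M1=0, M2=828, M3=3044, M4=6527
Σ MᵢCᵢ = 0·828 + 828·2325 + 3044·4209 + 6527·4575 = 0 + 1925100 + 12812196 + 29861025 = 44598321
Σ Rᵢ = 0 + 109 + 726 + 1689 = 2524
N̂ = 44598321 / 2524 ≈ 17669.7 → 17670

N ≈ 17,670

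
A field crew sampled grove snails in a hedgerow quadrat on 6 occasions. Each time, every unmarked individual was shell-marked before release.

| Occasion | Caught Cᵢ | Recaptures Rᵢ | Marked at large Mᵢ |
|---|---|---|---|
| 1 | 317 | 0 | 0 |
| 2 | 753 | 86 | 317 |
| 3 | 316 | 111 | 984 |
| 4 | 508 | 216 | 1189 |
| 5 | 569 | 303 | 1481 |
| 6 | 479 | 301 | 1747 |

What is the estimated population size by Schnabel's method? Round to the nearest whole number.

Σ MᵢCᵢ = 0·317 + 317·753 + 984·316 + 1189·508 + 1481·569 + 1747·479 = 0 + 238701 + 310944 + 604012 + 842689 + 836813 = 2833159
Σ Rᵢ = 0 + 86 + 111 + 216 + 303 + 301 = 1017
N̂ = 2833159 / 1017 ≈ 2785.8 → 2786

N ≈ 2786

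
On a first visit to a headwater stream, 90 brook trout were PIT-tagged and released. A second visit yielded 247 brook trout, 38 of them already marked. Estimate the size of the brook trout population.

N = 585

N = (90 × 247) / 38 = 22230 / 38 = 585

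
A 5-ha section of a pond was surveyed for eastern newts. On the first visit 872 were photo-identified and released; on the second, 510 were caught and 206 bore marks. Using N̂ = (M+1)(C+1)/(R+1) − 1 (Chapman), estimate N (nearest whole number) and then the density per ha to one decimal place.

N̂ = 873·511/207 − 1 = 446103/207 − 1 ≈ 2154.1 → 2154
Density = N̂ / area = 2154 / 5 ≈ 430.80 → 430.8 per ha

density ≈ 430.8 eastern newts per ha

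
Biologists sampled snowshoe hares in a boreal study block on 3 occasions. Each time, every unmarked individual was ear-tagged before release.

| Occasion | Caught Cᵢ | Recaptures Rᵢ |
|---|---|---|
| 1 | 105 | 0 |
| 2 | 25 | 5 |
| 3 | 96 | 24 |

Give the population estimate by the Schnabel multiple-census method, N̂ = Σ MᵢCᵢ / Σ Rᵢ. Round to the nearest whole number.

Marked at large before each occasion: Mᵢ = Σⱼ<ᵢ (Cⱼ − Rⱼ) → M1=0, M2=105, M3=125
Σ MᵢCᵢ = 0·105 + 105·25 + 125·96 = 0 + 2625 + 12000 = 14625
Σ Rᵢ = 0 + 5 + 24 = 29
N̂ = 14625 / 29 ≈ 504.3 → 504

N ≈ 504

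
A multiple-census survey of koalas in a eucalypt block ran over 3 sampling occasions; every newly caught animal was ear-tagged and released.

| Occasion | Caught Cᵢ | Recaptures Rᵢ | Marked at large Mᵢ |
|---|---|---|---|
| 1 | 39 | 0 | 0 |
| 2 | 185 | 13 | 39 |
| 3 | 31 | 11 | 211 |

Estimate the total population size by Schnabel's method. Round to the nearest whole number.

N ≈ 573

Σ MᵢCᵢ = 0·39 + 39·185 + 211·31 = 0 + 7215 + 6541 = 13756
Σ Rᵢ = 0 + 13 + 11 = 24
N̂ = 13756 / 24 ≈ 573.2 → 573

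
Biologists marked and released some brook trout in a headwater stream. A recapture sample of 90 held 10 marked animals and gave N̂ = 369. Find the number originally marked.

M = 41

From N = M·C/R: M = N·R / C = 369·10 / 90 = 3690 / 90 = 41.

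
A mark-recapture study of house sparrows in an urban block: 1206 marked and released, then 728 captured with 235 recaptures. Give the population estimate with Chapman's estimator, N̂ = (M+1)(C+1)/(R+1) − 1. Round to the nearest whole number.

N ≈ 3727

N̂ = (1206+1)(728+1)/(235+1) − 1 = 1207·729/236 − 1
= 879903/236 − 1 ≈ 3728.4 − 1 ≈ 3727.4 → 3727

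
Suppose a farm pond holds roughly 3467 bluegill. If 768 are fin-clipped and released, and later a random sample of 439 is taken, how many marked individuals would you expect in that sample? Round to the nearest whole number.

expected recaptures ≈ 97

The marked fraction of the population is 768/3467, so in a sample of 439 expect C·(M/N) marked.
E[R] = 768 × 439 / 3467 = 337152 / 3467 ≈ 97.2 → 97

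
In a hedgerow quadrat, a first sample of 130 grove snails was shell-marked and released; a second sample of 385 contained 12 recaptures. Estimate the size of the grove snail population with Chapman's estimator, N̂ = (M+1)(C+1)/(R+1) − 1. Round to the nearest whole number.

N ≈ 3889

N̂ = (130+1)(385+1)/(12+1) − 1 = 131·386/13 − 1
= 50566/13 − 1 ≈ 3889.7 − 1 ≈ 3888.7 → 3889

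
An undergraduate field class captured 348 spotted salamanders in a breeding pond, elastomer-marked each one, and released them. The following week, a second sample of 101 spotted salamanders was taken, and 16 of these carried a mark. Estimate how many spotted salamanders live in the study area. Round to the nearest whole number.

N ≈ 2197

N = (348 × 101) / 16 = 35148 / 16 ≈ 2196.8 → 2197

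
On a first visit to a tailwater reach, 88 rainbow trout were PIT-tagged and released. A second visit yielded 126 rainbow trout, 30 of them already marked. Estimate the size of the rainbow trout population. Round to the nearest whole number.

If marked individuals mix randomly, R/C ≈ M/N, giving N ≈ M·C/R.
N = (88 × 126) / 30 = 11088 / 30 ≈ 369.6 → 370

N ≈ 370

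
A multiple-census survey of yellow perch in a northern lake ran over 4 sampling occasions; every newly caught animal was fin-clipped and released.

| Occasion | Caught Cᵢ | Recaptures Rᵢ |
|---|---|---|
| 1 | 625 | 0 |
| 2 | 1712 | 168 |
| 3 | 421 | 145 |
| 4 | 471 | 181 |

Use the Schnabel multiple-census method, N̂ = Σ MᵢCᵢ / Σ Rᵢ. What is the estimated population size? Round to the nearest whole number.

N ≈ 6346

Marked at large before each occasion: Mᵢ = Σⱼ<ᵢ (Cⱼ − Rⱼ) → M1=0, M2=625, M3=2169, M4=2445
Σ MᵢCᵢ = 0·625 + 625·1712 + 2169·421 + 2445·471 = 0 + 1070000 + 913149 + 1151595 = 3134744
Σ Rᵢ = 0 + 168 + 145 + 181 = 494
N̂ = 3134744 / 494 ≈ 6345.6 → 6346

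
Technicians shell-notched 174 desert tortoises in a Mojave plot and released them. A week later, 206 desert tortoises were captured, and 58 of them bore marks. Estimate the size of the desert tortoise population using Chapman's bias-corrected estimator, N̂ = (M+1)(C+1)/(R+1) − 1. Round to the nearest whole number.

N̂ = (174+1)(206+1)/(58+1) − 1 = 175·207/59 − 1
= 36225/59 − 1 ≈ 614.0 − 1 ≈ 613.0 → 613

N ≈ 613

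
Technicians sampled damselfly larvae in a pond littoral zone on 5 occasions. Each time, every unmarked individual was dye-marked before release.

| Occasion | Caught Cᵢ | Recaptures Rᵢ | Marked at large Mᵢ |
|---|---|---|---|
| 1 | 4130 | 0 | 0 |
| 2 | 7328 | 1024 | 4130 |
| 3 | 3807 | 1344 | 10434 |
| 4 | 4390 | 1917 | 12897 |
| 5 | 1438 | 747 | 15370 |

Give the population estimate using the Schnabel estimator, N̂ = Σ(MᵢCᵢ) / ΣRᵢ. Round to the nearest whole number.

N ≈ 29,552

Σ MᵢCᵢ = 0·4130 + 4130·7328 + 10434·3807 + 12897·4390 + 15370·1438 = 0 + 30264640 + 39722238 + 56617830 + 22102060 = 148706768
Σ Rᵢ = 0 + 1024 + 1344 + 1917 + 747 = 5032
N̂ = 148706768 / 5032 ≈ 29552.2 → 29552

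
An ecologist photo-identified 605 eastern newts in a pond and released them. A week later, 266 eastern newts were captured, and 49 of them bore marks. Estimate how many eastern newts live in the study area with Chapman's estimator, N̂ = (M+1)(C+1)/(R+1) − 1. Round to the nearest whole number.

N̂ = (605+1)(266+1)/(49+1) − 1 = 606·267/50 − 1
= 161802/50 − 1 ≈ 3236.0 − 1 ≈ 3235.0 → 3235

N ≈ 3235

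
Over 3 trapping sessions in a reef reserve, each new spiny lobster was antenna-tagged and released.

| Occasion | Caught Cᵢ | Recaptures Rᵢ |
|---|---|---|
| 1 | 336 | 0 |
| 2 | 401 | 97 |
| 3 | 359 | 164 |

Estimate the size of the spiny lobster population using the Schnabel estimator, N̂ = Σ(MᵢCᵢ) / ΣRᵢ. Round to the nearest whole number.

N ≈ 1397

Marked at large before each occasion: Mᵢ = Σⱼ<ᵢ (Cⱼ − Rⱼ) → M1=0, M2=336, M3=640
Σ MᵢCᵢ = 0·336 + 336·401 + 640·359 = 0 + 134736 + 229760 = 364496
Σ Rᵢ = 0 + 97 + 164 = 261
N̂ = 364496 / 261 ≈ 1396.5 → 1397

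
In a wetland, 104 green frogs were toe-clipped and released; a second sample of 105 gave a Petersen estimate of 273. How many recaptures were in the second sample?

From N = M·C/R: R = M·C / N = 104·105 / 273 = 10920 / 273 = 40.

R = 40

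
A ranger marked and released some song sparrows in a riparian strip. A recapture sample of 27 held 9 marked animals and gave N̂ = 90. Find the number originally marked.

M = 30

From N = M·C/R: M = N·R / C = 90·9 / 27 = 810 / 27 = 30.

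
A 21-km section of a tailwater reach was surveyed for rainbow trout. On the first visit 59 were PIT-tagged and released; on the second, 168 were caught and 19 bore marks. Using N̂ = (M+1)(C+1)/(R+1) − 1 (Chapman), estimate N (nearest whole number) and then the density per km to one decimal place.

N̂ = 60·169/20 − 1 = 10140/20 − 1 = 506
Density = N̂ / area = 506 / 21 ≈ 24.10 → 24.1 per km

density ≈ 24.1 rainbow trout per km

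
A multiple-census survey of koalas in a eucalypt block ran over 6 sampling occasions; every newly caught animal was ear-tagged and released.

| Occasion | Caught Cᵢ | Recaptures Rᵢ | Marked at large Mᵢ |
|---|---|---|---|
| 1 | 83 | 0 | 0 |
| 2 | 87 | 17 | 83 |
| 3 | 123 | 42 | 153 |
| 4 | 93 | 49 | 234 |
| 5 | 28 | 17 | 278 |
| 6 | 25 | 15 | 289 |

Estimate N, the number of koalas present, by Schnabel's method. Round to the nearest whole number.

N ≈ 449

Σ MᵢCᵢ = 0·83 + 83·87 + 153·123 + 234·93 + 278·28 + 289·25 = 0 + 7221 + 18819 + 21762 + 7784 + 7225 = 62811
Σ Rᵢ = 0 + 17 + 42 + 49 + 17 + 15 = 140
N̂ = 62811 / 140 ≈ 448.6 → 449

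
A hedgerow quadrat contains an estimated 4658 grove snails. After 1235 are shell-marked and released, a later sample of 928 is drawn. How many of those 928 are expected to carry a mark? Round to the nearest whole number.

The marked fraction of the population is 1235/4658, so in a sample of 928 expect C·(M/N) marked.
E[R] = 1235 × 928 / 4658 = 1146080 / 4658 ≈ 246.0 → 246

expected recaptures ≈ 246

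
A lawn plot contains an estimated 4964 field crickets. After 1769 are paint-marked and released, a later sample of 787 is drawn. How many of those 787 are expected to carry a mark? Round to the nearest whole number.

Expected recaptures E[R] = M·C / N.
E[R] = 1769 × 787 / 4964 = 1392203 / 4964 ≈ 280.46 → 280

expected recaptures ≈ 280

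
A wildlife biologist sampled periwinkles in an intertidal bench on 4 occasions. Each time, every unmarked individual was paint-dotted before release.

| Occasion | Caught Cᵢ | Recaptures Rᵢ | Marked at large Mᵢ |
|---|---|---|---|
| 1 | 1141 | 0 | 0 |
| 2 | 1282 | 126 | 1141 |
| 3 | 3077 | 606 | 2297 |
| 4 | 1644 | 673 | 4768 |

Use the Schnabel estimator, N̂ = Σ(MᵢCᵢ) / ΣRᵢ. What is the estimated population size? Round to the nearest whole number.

N ≈ 11,651

Σ MᵢCᵢ = 0·1141 + 1141·1282 + 2297·3077 + 4768·1644 = 0 + 1462762 + 7067869 + 7838592 = 16369223
Σ Rᵢ = 0 + 126 + 606 + 673 = 1405
N̂ = 16369223 / 1405 ≈ 11650.7 → 11651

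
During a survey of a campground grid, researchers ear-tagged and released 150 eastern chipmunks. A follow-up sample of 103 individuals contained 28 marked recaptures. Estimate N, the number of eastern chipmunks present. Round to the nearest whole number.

The marked fraction in the recapture sample should equal the marked fraction in the population: 28/103 = 150/N.
N = (150 × 103) / 28 = 15450 / 28 ≈ 551.8 → 552

N ≈ 552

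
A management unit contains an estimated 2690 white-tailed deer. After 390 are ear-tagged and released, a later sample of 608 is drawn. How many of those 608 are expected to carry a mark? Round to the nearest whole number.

Expected recaptures E[R] = M·C / N.
E[R] = 390 × 608 / 2690 = 237120 / 2690 ≈ 88.1 → 88

expected recaptures ≈ 88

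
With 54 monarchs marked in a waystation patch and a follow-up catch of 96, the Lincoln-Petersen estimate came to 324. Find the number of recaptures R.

R = 16

From N = M·C/R: R = M·C / N = 54·96 / 324 = 5184 / 324 = 16.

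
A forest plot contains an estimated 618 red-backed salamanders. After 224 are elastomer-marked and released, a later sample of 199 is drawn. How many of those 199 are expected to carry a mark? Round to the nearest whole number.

Expected recaptures E[R] = M·C / N.
E[R] = 224 × 199 / 618 = 44576 / 618 ≈ 72.1 → 72

expected recaptures ≈ 72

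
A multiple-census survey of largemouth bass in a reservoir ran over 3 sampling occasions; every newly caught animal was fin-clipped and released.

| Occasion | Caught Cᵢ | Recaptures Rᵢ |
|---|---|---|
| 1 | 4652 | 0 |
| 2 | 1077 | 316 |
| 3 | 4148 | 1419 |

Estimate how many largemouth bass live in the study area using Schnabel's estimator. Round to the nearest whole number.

N ≈ 15,829

Marked at large before each occasion: Mᵢ = Σⱼ<ᵢ (Cⱼ − Rⱼ) → M1=0, M2=4652, M3=5413
Σ MᵢCᵢ = 0·4652 + 4652·1077 + 5413·4148 = 0 + 5010204 + 22453124 = 27463328
Σ Rᵢ = 0 + 316 + 1419 = 1735
N̂ = 27463328 / 1735 ≈ 15829.0 → 15829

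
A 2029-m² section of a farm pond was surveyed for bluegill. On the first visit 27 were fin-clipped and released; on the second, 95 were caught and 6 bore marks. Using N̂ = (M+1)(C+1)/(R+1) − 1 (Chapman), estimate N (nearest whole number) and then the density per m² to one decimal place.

N̂ = 28·96/7 − 1 = 2688/7 − 1 = 383
Density = N̂ / area = 383 / 2029 ≈ 0.19 → 0.2 per m²

density ≈ 0.2 bluegill per m²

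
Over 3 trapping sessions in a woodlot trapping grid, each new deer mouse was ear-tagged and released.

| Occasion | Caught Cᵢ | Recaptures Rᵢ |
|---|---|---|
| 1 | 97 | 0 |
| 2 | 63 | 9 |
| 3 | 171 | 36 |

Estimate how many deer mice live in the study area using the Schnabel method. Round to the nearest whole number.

Marked at large before each occasion: Mᵢ = Σⱼ<ᵢ (Cⱼ − Rⱼ) → M1=0, M2=97, M3=151
Σ MᵢCᵢ = 0·97 + 97·63 + 151·171 = 0 + 6111 + 25821 = 31932
Σ Rᵢ = 0 + 9 + 36 = 45
N̂ = 31932 / 45 ≈ 709.6 → 710

N ≈ 710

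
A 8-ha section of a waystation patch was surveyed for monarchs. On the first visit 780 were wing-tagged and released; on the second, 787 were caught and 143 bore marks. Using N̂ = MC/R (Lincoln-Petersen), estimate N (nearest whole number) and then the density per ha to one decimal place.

N̂ = 780·787/143 = 613860/143 ≈ 4292.7 → 4293
Density = N̂ / area = 4293 / 8 ≈ 536.62 → 536.6 per ha

density ≈ 536.6 monarchs per ha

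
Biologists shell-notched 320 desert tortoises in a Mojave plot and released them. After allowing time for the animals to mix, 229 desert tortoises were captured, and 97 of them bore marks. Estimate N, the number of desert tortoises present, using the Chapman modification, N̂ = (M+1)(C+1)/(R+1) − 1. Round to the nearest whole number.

N̂ = (320+1)(229+1)/(97+1) − 1 = 321·230/98 − 1
= 73830/98 − 1 ≈ 753.4 − 1 ≈ 752.4 → 752

N ≈ 752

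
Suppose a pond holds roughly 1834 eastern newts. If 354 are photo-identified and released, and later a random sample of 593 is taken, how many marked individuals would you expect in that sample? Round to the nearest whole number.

expected recaptures ≈ 114

Expected recaptures E[R] = M·C / N.
E[R] = 354 × 593 / 1834 = 209922 / 1834 ≈ 114.46 → 114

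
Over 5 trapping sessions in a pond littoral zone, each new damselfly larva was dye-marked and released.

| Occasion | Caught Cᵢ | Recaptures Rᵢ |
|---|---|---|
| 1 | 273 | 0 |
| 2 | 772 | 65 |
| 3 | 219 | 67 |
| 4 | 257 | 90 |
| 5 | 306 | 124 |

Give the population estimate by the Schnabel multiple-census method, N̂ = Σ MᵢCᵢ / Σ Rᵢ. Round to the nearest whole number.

N ≈ 3219

Marked at large before each occasion: Mᵢ = Σⱼ<ᵢ (Cⱼ − Rⱼ) → M1=0, M2=273, M3=980, M4=1132, M5=1299
Σ MᵢCᵢ = 0·273 + 273·772 + 980·219 + 1132·257 + 1299·306 = 0 + 210756 + 214620 + 290924 + 397494 = 1113794
Σ Rᵢ = 0 + 65 + 67 + 90 + 124 = 346
N̂ = 1113794 / 346 ≈ 3219.1 → 3219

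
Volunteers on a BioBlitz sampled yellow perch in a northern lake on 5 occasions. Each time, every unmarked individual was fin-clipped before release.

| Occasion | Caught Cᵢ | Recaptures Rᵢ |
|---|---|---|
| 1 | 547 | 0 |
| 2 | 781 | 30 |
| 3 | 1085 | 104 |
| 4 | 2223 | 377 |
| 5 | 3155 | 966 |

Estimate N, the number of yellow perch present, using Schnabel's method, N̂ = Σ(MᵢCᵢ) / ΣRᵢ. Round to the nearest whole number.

N ≈ 13,484

Marked at large before each occasion: Mᵢ = Σⱼ<ᵢ (Cⱼ − Rⱼ) → M1=0, M2=547, M3=1298, M4=2279, M5=4125
Σ MᵢCᵢ = 0·547 + 547·781 + 1298·1085 + 2279·2223 + 4125·3155 = 0 + 427207 + 1408330 + 5066217 + 13014375 = 19916129
Σ Rᵢ = 0 + 30 + 104 + 377 + 966 = 1477
N̂ = 19916129 / 1477 ≈ 13484.2 → 13484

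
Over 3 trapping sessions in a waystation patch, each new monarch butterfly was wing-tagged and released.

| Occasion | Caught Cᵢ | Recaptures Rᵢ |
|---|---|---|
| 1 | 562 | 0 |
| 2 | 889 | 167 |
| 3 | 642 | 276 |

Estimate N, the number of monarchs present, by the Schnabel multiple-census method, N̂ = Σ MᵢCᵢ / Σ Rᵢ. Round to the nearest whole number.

Marked at large before each occasion: Mᵢ = Σⱼ<ᵢ (Cⱼ − Rⱼ) → M1=0, M2=562, M3=1284
Σ MᵢCᵢ = 0·562 + 562·889 + 1284·642 = 0 + 499618 + 824328 = 1323946
Σ Rᵢ = 0 + 167 + 276 = 443
N̂ = 1323946 / 443 ≈ 2988.6 → 2989

N ≈ 2989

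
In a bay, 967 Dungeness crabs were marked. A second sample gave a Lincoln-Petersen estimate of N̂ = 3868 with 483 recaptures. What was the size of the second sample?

From N = M·C/R: C = N·R / M = 3868·483 / 967 = 1868244 / 967 = 1932.

C = 1932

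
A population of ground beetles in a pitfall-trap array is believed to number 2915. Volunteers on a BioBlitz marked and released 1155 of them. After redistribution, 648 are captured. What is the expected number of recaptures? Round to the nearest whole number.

The marked fraction of the population is 1155/2915, so in a sample of 648 expect C·(M/N) marked.
E[R] = 1155 × 648 / 2915 = 748440 / 2915 ≈ 256.8 → 257

expected recaptures ≈ 257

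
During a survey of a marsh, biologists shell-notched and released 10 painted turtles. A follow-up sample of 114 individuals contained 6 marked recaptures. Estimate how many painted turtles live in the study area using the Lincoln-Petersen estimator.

N = 190

The marked fraction in the recapture sample should equal the marked fraction in the population: 6/114 = 10/N.
N = (10 × 114) / 6 = 1140 / 6 = 190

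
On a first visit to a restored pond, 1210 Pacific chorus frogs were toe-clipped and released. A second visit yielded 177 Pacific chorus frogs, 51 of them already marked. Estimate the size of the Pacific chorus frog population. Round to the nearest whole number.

N = (1210 × 177) / 51 = 214170 / 51 ≈ 4199.4 → 4199

N ≈ 4199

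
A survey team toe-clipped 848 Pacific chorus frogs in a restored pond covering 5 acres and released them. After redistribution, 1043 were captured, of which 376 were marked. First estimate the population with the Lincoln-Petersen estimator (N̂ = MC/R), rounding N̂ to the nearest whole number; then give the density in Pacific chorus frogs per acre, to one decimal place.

density ≈ 470.4 Pacific chorus frogs per acre

N̂ = 848·1043/376 = 884464/376 ≈ 2352.3 → 2352
Density = N̂ / area = 2352 / 5 ≈ 470.40 → 470.4 per acre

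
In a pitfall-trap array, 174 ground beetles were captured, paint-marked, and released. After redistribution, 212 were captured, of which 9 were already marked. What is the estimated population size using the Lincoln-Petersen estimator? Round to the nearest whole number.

N = (174 × 212) / 9 = 36888 / 9 ≈ 4098.7 → 4099

N ≈ 4099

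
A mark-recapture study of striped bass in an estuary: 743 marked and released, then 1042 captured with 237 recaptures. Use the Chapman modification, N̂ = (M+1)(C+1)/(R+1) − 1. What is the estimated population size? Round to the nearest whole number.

N ≈ 3259

N̂ = (743+1)(1042+1)/(237+1) − 1 = 744·1043/238 − 1
= 775992/238 − 1 ≈ 3260.47 − 1 ≈ 3259.47 → 3259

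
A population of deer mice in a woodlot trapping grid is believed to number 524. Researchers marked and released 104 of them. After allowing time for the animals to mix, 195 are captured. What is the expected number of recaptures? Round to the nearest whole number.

Expected recaptures E[R] = M·C / N.
E[R] = 104 × 195 / 524 = 20280 / 524 ≈ 38.7 → 39

expected recaptures ≈ 39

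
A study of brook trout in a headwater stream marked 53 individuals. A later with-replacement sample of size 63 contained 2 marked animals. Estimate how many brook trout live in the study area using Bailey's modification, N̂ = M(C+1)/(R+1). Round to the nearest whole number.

N̂ = 53·(63+1)/(2+1) = 53·64/3 = 3392/3 ≈ 1130.7 → 1131

N ≈ 1131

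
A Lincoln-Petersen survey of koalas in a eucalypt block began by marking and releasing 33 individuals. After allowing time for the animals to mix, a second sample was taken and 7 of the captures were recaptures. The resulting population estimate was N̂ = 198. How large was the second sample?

From N = M·C/R: C = N·R / M = 198·7 / 33 = 1386 / 33 = 42.

C = 42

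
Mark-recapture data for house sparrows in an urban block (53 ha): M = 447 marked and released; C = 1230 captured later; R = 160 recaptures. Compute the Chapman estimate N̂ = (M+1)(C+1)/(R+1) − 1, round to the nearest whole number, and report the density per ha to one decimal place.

N̂ = 448·1231/161 − 1 = 551488/161 − 1 ≈ 3424.4 → 3424
Density = N̂ / area = 3424 / 53 ≈ 64.60 → 64.6 per ha

density ≈ 64.6 house sparrows per ha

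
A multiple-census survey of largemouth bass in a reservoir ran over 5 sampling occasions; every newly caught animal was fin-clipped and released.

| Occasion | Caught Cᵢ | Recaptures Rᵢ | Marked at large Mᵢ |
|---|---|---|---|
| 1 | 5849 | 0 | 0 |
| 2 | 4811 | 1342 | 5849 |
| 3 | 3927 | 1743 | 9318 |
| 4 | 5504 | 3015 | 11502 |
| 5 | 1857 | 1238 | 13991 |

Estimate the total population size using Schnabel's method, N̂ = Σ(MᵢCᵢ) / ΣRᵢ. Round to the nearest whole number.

N ≈ 20,989

Σ MᵢCᵢ = 0·5849 + 5849·4811 + 9318·3927 + 11502·5504 + 13991·1857 = 0 + 28139539 + 36591786 + 63307008 + 25981287 = 154019620
Σ Rᵢ = 0 + 1342 + 1743 + 3015 + 1238 = 7338
N̂ = 154019620 / 7338 ≈ 20989.3 → 20989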